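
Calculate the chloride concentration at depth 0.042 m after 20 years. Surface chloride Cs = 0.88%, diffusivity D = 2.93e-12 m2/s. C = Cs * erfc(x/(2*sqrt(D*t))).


t_seconds = 20 * 365.25 * 24 * 3600 = 631152000.0 s
arg = 0.042 / (2 * sqrt(2.93e-12 * 631152000.0))
= 0.4883
erfc(0.4883) = 0.4898
C = 0.88 * 0.4898 = 0.431%

0.431


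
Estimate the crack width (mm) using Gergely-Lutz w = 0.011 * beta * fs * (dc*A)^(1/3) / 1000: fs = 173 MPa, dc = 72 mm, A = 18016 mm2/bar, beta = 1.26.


w = 0.011 * beta * fs * (dc * A)^(1/3) / 1000
= 0.011 * 1.26 * 173 * (72 * 18016)^(1/3) / 1000
= 0.262 mm

0.262


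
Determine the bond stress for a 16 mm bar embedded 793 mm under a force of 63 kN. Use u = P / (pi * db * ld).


u = P / (pi * db * ld)
= 63 * 1000 / (pi * 16 * 793)
= 1.581 MPa

1.581


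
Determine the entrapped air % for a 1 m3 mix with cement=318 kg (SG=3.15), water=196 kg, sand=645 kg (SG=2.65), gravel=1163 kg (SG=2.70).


Vol cement = 318 / (3.15 * 1000) = 0.100952 m3
Vol water = 196 / 1000 = 0.196 m3
Vol sand = 645 / (2.65 * 1000) = 0.243396 m3
Vol gravel = 1163 / (2.70 * 1000) = 0.430741 m3
Total solid + water volume = 0.971089 m3
Air = (1 - 0.971089) * 100 = 2.89%

2.89


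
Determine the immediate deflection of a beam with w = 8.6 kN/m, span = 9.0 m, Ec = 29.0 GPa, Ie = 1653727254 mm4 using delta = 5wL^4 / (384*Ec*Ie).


Convert: L = 9.0 m = 9000 mm, Ec = 29.0 GPa = 29000 MPa
delta = 5 * 8.6 * 9000^4 / (384 * 29000 * 1653727254)
= 15.32 mm

15.32


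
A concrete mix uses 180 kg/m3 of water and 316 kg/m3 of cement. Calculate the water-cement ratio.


w/c = water / cement
w/c = 180 / 316 = 0.57

0.57


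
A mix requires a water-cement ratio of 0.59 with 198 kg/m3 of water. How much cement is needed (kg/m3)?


Cement = water / (w/c)
= 198 / 0.59
= 335.6 kg/m3

335.6


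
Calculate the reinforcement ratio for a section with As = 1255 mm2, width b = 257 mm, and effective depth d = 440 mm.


rho = As / (b * d)
= 1255 / (257 * 440)
= 0.0111

0.0111


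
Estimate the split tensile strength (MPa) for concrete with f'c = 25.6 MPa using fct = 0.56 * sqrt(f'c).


fct = 0.56 * sqrt(25.6)
= 0.56 * 5.06
= 2.833 MPa

2.833


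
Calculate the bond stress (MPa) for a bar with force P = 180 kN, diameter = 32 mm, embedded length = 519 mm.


u = P / (pi * db * ld)
= 180 * 1000 / (pi * 32 * 519)
= 3.45 MPa

3.45


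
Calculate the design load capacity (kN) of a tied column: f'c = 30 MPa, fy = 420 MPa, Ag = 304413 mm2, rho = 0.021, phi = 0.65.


Ast = rho * Ag = 0.021 * 304413 = 6392.673 mm2
phi*Pn = 0.65 * 0.80 * (0.85 * 30 * (304413 - 6392.673) + 420 * 6392.673) / 1000
= 5347.91 kN

5347.91


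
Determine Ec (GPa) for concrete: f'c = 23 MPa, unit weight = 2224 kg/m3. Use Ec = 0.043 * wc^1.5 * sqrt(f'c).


Ec = 0.043 * 2224^1.5 * sqrt(23) / 1000
= 21.63 GPa

21.63


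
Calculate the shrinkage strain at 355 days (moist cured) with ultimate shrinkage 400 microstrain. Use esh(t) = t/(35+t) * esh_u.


esh(355) = 355 / (35 + 355) * 400
= 355 / 390 * 400
= 364.1 microstrain

364.1


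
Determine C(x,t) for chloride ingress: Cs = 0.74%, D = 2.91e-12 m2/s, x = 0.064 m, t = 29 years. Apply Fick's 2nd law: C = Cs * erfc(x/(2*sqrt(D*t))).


t_seconds = 29 * 365.25 * 24 * 3600 = 915170400.0 s
arg = 0.064 / (2 * sqrt(2.91e-12 * 915170400.0))
= 0.6201
erfc(0.6201) = 0.3805
C = 0.74 * 0.3805 = 0.2816%

0.2816


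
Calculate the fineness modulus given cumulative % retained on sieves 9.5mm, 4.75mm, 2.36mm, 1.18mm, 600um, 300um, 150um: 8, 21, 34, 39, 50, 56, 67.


FM = sum(cumulative % retained) / 100
= 275 / 100
= 2.75

2.75


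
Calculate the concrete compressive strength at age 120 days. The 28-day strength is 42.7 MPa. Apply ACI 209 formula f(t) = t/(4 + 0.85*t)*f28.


f(120) = 120 / (4 + 0.85 * 120) * 42.7
= 120 / 106.0 * 42.7
= 48.34 MPa

48.34


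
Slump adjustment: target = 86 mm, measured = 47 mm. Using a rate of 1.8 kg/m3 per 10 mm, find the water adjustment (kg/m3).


Difference = 86 - 47 = 39 mm
Water adjustment = 39 * 1.8 / 10 = 7.0 kg/m3

7.0


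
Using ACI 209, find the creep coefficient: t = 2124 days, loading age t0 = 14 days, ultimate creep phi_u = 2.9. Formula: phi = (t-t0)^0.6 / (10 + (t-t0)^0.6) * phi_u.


dt = 2124 - 14 = 2110
phi = 2110^0.6 / (10 + 2110^0.6) * 2.9
= 2.633

2.633


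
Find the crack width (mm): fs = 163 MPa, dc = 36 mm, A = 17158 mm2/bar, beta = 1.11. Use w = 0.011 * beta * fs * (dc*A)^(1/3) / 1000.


w = 0.011 * beta * fs * (dc * A)^(1/3) / 1000
= 0.011 * 1.11 * 163 * (36 * 17158)^(1/3) / 1000
= 0.169 mm

0.169


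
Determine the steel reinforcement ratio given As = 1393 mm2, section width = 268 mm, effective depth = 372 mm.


rho = As / (b * d)
= 1393 / (268 * 372)
= 0.014

0.014


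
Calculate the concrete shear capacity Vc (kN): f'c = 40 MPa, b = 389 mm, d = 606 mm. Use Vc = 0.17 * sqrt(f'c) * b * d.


Vc = 0.17 * sqrt(40) * 389 * 606 / 1000
= 253.46 kN

253.46


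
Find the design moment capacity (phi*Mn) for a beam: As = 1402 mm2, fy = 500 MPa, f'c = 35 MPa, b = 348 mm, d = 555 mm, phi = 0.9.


a = As * fy / (0.85 * f'c * b)
= 1402 * 500 / (0.85 * 35 * 348)
= 67.7098 mm
Mn = As * fy * (d - a/2) / 10^6
= 365.3227 kN-m
phi*Mn = 0.9 * 365.3227 = 328.79 kN-m

328.79


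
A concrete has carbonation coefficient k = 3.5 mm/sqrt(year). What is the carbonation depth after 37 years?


depth = k * sqrt(t)
= 3.5 * sqrt(37)
= 21.29 mm

21.29


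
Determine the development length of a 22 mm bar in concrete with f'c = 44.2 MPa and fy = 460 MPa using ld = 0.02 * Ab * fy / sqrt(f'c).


Ab = pi * 22^2 / 4 = 380.133 mm2
ld = 0.02 * 380.133 * 460 / sqrt(44.2)
= 526.0 mm

526.0


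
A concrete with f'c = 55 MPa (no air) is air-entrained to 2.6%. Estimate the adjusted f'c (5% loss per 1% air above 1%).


Strength loss = (2.6 - 1) * 5 = 8.0%
f'c = 55 * (1 - 8.0/100)
= 50.6 MPa

50.6


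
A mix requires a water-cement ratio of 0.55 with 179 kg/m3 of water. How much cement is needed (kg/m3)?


Cement = water / (w/c)
= 179 / 0.55
= 325.5 kg/m3

325.5


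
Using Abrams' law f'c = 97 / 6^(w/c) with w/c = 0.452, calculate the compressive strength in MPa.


f'c = 97 / 6^0.452
= 97 / 2.248
= 43.16 MPa

43.16


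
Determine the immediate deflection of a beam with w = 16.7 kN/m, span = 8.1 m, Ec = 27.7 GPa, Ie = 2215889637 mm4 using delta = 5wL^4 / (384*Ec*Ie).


Convert: L = 8.1 m = 8100 mm, Ec = 27.7 GPa = 27700 MPa
delta = 5 * 16.7 * 8100^4 / (384 * 27700 * 2215889637)
= 15.25 mm

15.25


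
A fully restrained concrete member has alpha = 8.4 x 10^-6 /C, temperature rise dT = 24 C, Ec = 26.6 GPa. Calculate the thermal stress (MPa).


sigma = alpha * dT * Ec
= 8.4e-6 * 24 * 26.6 * 1000
= 5.363 MPa

5.363


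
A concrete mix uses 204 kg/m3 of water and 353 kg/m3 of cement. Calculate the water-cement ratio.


w/c = water / cement
w/c = 204 / 353 = 0.578

0.578


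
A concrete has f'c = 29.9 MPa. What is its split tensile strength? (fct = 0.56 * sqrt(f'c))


fct = 0.56 * sqrt(29.9)
= 0.56 * 5.468
= 3.062 MPa

3.062


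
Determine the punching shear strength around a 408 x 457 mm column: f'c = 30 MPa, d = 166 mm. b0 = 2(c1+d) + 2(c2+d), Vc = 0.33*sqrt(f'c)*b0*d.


b0 = 2*(408 + 166) + 2*(457 + 166) = 2394 mm
Vc = 0.33 * sqrt(30) * 2394 * 166 / 1000
= 718.3 kN

718.3


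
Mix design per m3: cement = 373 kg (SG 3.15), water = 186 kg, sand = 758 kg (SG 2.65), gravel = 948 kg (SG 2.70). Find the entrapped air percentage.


Vol cement = 373 / (3.15 * 1000) = 0.118413 m3
Vol water = 186 / 1000 = 0.186 m3
Vol sand = 758 / (2.65 * 1000) = 0.286038 m3
Vol gravel = 948 / (2.70 * 1000) = 0.351111 m3
Total solid + water volume = 0.941562 m3
Air = (1 - 0.941562) * 100 = 5.84%

5.84


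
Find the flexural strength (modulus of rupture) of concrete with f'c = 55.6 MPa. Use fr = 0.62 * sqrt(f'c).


fr = 0.62 * sqrt(55.6)
= 4.623 MPa

4.623


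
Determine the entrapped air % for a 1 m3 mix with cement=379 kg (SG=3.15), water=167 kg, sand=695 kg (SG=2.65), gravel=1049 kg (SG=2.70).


Vol cement = 379 / (3.15 * 1000) = 0.120317 m3
Vol water = 167 / 1000 = 0.167 m3
Vol sand = 695 / (2.65 * 1000) = 0.262264 m3
Vol gravel = 1049 / (2.70 * 1000) = 0.388519 m3
Total solid + water volume = 0.9381 m3
Air = (1 - 0.9381) * 100 = 6.19%

6.19


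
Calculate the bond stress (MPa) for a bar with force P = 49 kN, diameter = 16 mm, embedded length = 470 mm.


u = P / (pi * db * ld)
= 49 * 1000 / (pi * 16 * 470)
= 2.074 MPa

2.074


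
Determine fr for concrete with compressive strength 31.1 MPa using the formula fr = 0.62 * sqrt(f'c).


fr = 0.62 * sqrt(31.1)
= 3.458 MPa

3.458


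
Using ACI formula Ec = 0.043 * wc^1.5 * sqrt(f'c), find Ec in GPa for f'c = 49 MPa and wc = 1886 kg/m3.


Ec = 0.043 * 1886^1.5 * sqrt(49) / 1000
= 24.65 GPa

24.65


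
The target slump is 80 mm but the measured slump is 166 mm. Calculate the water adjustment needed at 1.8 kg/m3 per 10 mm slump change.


Difference = 80 - 166 = -86 mm
Water adjustment = -86 * 1.8 / 10 = -15.5 kg/m3

-15.5


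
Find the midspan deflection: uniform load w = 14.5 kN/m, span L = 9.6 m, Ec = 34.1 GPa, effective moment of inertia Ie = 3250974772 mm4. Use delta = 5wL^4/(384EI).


Convert: L = 9.6 m = 9600 mm, Ec = 34.1 GPa = 34100 MPa
delta = 5 * 14.5 * 9600^4 / (384 * 34100 * 3250974772)
= 14.47 mm

14.47


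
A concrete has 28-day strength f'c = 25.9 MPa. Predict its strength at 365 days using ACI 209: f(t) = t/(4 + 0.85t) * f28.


f(365) = 365 / (4 + 0.85 * 365) * 25.9
= 365 / 314.25 * 25.9
= 30.08 MPa

30.08


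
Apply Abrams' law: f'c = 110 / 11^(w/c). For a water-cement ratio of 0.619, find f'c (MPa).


f'c = 110 / 11^0.619
= 110 / 4.412
= 24.93 MPa

24.93


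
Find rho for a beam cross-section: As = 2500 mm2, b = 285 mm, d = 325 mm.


rho = As / (b * d)
= 2500 / (285 * 325)
= 0.027

0.027


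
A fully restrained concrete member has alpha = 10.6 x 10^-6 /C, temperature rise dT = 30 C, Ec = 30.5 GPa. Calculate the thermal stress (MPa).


sigma = alpha * dT * Ec
= 10.6e-6 * 30 * 30.5 * 1000
= 9.699 MPa

9.699


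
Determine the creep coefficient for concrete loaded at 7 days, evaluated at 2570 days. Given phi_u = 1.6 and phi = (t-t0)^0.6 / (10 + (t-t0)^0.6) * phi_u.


dt = 2570 - 7 = 2563
phi = 2563^0.6 / (10 + 2563^0.6) * 1.6
= 1.468

1.468


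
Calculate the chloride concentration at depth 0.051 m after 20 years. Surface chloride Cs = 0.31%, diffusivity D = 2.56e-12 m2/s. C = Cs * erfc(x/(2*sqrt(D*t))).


t_seconds = 20 * 365.25 * 24 * 3600 = 631152000.0 s
arg = 0.051 / (2 * sqrt(2.56e-12 * 631152000.0))
= 0.6344
erfc(0.6344) = 0.3696
C = 0.31 * 0.3696 = 0.1146%

0.1146


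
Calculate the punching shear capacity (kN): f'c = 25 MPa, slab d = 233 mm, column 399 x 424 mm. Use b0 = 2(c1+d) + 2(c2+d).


b0 = 2*(399 + 233) + 2*(424 + 233) = 2578 mm
Vc = 0.33 * sqrt(25) * 2578 * 233 / 1000
= 991.11 kN

991.11


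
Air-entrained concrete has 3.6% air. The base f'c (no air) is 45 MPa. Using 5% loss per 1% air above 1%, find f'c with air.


Strength loss = (3.6 - 1) * 5 = 13.0%
f'c = 45 * (1 - 13.0/100)
= 39.15 MPa

39.15


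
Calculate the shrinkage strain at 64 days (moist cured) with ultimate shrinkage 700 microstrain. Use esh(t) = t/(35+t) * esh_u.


esh(64) = 64 / (35 + 64) * 700
= 64 / 99 * 700
= 452.5 microstrain

452.5


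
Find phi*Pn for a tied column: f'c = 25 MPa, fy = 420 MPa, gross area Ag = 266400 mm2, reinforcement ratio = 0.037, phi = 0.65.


Ast = rho * Ag = 0.037 * 266400 = 9856.8 mm2
phi*Pn = 0.65 * 0.80 * (0.85 * 25 * (266400 - 9856.8) + 420 * 9856.8) / 1000
= 4987.53 kN

4987.53


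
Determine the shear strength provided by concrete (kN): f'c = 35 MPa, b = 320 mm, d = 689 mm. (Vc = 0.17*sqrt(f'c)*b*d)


Vc = 0.17 * sqrt(35) * 320 * 689 / 1000
= 221.74 kN

221.74


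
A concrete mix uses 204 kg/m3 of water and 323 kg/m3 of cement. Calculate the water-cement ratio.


w/c = water / cement
w/c = 204 / 323 = 0.632

0.632


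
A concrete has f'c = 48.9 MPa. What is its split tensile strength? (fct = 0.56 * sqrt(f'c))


fct = 0.56 * sqrt(48.9)
= 0.56 * 6.993
= 3.916 MPa

3.916


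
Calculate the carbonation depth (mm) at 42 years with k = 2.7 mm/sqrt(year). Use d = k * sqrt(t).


depth = k * sqrt(t)
= 2.7 * sqrt(42)
= 17.5 mm

17.5


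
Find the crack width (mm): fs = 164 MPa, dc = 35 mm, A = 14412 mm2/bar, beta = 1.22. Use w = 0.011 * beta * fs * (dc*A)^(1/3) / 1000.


w = 0.011 * beta * fs * (dc * A)^(1/3) / 1000
= 0.011 * 1.22 * 164 * (35 * 14412)^(1/3) / 1000
= 0.175 mm

0.175


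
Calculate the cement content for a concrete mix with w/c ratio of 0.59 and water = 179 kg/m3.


Cement = water / (w/c)
= 179 / 0.59
= 303.4 kg/m3

303.4


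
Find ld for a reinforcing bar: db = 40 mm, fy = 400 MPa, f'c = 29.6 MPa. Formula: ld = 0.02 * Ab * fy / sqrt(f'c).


Ab = pi * 40^2 / 4 = 1256.637 mm2
ld = 0.02 * 1256.637 * 400 / sqrt(29.6)
= 1847.8 mm

1847.8


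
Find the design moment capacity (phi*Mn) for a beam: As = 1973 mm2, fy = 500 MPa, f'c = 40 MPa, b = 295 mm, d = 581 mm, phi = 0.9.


a = As * fy / (0.85 * f'c * b)
= 1973 * 500 / (0.85 * 40 * 295)
= 98.3549 mm
Mn = As * fy * (d - a/2) / 10^6
= 524.6429 kN-m
phi*Mn = 0.9 * 524.6429 = 472.18 kN-m

472.18


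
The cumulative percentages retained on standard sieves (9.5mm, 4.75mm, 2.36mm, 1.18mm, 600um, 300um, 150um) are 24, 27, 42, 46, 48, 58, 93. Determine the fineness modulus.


FM = sum(cumulative % retained) / 100
= 338 / 100
= 3.38

3.38


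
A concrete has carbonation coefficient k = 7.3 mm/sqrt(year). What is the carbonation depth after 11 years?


depth = k * sqrt(t)
= 7.3 * sqrt(11)
= 24.21 mm

24.21


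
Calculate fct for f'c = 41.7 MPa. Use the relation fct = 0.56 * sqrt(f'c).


fct = 0.56 * sqrt(41.7)
= 0.56 * 6.458
= 3.616 MPa

3.616


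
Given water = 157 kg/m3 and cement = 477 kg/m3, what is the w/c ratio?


w/c = water / cement
w/c = 157 / 477 = 0.329

0.329


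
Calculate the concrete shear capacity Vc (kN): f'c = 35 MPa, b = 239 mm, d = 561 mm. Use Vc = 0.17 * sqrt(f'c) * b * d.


Vc = 0.17 * sqrt(35) * 239 * 561 / 1000
= 134.85 kN

134.85


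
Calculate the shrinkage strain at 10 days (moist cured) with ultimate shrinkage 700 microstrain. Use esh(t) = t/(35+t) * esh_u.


esh(10) = 10 / (35 + 10) * 700
= 10 / 45 * 700
= 155.6 microstrain

155.6


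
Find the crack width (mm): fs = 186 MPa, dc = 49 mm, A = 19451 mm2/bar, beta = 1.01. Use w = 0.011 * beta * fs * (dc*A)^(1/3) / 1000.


w = 0.011 * beta * fs * (dc * A)^(1/3) / 1000
= 0.011 * 1.01 * 186 * (49 * 19451)^(1/3) / 1000
= 0.203 mm

0.203


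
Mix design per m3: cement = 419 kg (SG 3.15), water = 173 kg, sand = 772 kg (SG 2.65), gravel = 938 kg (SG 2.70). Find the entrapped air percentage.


Vol cement = 419 / (3.15 * 1000) = 0.133016 m3
Vol water = 173 / 1000 = 0.173 m3
Vol sand = 772 / (2.65 * 1000) = 0.291321 m3
Vol gravel = 938 / (2.70 * 1000) = 0.347407 m3
Total solid + water volume = 0.944744 m3
Air = (1 - 0.944744) * 100 = 5.53%

5.53


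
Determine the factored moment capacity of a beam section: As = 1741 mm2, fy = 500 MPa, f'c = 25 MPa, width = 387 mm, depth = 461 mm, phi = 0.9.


a = As * fy / (0.85 * f'c * b)
= 1741 * 500 / (0.85 * 25 * 387)
= 105.852 mm
Mn = As * fy * (d - a/2) / 10^6
= 355.2284 kN-m
phi*Mn = 0.9 * 355.2284 = 319.71 kN-m

319.71


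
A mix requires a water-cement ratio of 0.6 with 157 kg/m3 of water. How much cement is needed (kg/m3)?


Cement = water / (w/c)
= 157 / 0.6
= 261.7 kg/m3

261.7


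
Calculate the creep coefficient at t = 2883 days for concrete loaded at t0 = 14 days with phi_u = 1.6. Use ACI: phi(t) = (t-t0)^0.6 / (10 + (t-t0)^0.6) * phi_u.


dt = 2883 - 14 = 2869
phi = 2869^0.6 / (10 + 2869^0.6) * 1.6
= 1.476

1.476


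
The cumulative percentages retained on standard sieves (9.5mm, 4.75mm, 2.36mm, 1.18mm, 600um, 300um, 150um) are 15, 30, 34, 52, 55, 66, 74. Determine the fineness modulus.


FM = sum(cumulative % retained) / 100
= 326 / 100
= 3.26

3.26


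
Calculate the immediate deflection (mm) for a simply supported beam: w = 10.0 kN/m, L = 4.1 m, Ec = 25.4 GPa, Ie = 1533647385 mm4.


Convert: L = 4.1 m = 4100 mm, Ec = 25.4 GPa = 25400 MPa
delta = 5 * 10.0 * 4100^4 / (384 * 25400 * 1533647385)
= 0.94 mm

0.94


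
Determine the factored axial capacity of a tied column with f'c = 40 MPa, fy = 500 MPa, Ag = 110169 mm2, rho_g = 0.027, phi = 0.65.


Ast = rho * Ag = 0.027 * 110169 = 2974.563 mm2
phi*Pn = 0.65 * 0.80 * (0.85 * 40 * (110169 - 2974.563) + 500 * 2974.563) / 1000
= 2668.58 kN

2668.58


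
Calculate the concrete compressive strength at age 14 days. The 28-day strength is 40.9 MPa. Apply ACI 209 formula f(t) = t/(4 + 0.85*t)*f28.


f(14) = 14 / (4 + 0.85 * 14) * 40.9
= 14 / 15.9 * 40.9
= 36.01 MPa

36.01


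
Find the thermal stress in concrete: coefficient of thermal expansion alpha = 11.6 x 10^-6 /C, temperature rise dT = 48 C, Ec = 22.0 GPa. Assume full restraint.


sigma = alpha * dT * Ec
= 11.6e-6 * 48 * 22.0 * 1000
= 12.25 MPa

12.25


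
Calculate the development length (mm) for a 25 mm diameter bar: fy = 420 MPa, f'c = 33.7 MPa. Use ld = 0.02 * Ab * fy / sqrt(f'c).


Ab = pi * 25^2 / 4 = 490.874 mm2
ld = 0.02 * 490.874 * 420 / sqrt(33.7)
= 710.3 mm

710.3


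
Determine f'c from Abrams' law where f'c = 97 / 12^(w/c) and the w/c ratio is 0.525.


f'c = 97 / 12^0.525
= 97 / 3.686
= 26.31 MPa

26.31


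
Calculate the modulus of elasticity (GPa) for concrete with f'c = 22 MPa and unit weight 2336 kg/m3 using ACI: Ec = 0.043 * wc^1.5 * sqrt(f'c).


Ec = 0.043 * 2336^1.5 * sqrt(22) / 1000
= 22.77 GPa

22.77


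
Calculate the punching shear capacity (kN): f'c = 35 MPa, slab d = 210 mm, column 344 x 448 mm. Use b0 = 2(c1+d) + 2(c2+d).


b0 = 2*(344 + 210) + 2*(448 + 210) = 2424 mm
Vc = 0.33 * sqrt(35) * 2424 * 210 / 1000
= 993.8 kN

993.8


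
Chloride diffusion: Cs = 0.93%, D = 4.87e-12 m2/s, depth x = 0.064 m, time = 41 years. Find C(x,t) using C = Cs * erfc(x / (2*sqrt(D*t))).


t_seconds = 41 * 365.25 * 24 * 3600 = 1293861600.0 s
arg = 0.064 / (2 * sqrt(4.87e-12 * 1293861600.0))
= 0.4031
erfc(0.4031) = 0.5686
C = 0.93 * 0.5686 = 0.5288%

0.5288


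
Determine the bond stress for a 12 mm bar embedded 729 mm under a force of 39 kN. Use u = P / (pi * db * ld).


u = P / (pi * db * ld)
= 39 * 1000 / (pi * 12 * 729)
= 1.419 MPa

1.419


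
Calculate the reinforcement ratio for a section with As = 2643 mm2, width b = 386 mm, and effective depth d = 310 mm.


rho = As / (b * d)
= 2643 / (386 * 310)
= 0.0221

0.0221


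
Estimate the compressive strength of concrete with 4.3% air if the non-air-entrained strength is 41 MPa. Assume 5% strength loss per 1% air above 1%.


Strength loss = (4.3 - 1) * 5 = 16.5%
f'c = 41 * (1 - 16.5/100)
= 34.23 MPa

34.23


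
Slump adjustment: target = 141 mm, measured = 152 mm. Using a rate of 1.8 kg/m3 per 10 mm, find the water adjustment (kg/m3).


Difference = 141 - 152 = -11 mm
Water adjustment = -11 * 1.8 / 10 = -2.0 kg/m3

-2.0


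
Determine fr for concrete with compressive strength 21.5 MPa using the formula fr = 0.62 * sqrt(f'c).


fr = 0.62 * sqrt(21.5)
= 2.875 MPa

2.875


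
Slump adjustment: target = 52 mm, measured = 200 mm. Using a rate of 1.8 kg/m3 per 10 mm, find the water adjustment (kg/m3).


Difference = 52 - 200 = -148 mm
Water adjustment = -148 * 1.8 / 10 = -26.6 kg/m3

-26.6


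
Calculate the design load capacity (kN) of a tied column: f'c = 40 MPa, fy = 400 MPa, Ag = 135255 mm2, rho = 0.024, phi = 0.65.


Ast = rho * Ag = 0.024 * 135255 = 3246.12 mm2
phi*Pn = 0.65 * 0.80 * (0.85 * 40 * (135255 - 3246.12) + 400 * 3246.12) / 1000
= 3009.11 kN

3009.11


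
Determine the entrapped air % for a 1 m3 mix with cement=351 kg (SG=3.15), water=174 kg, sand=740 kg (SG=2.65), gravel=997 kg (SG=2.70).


Vol cement = 351 / (3.15 * 1000) = 0.111429 m3
Vol water = 174 / 1000 = 0.174 m3
Vol sand = 740 / (2.65 * 1000) = 0.279245 m3
Vol gravel = 997 / (2.70 * 1000) = 0.369259 m3
Total solid + water volume = 0.933933 m3
Air = (1 - 0.933933) * 100 = 6.61%

6.61


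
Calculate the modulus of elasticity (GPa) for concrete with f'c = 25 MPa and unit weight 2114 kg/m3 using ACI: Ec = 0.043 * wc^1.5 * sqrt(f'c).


Ec = 0.043 * 2114^1.5 * sqrt(25) / 1000
= 20.9 GPa

20.9


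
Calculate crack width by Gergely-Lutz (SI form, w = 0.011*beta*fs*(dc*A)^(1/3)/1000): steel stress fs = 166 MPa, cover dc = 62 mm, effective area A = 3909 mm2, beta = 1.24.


w = 0.011 * beta * fs * (dc * A)^(1/3) / 1000
= 0.011 * 1.24 * 166 * (62 * 3909)^(1/3) / 1000
= 0.141 mm

0.141


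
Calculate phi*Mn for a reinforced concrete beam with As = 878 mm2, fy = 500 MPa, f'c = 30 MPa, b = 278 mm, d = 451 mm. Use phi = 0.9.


a = As * fy / (0.85 * f'c * b)
= 878 * 500 / (0.85 * 30 * 278)
= 61.9269 mm
Mn = As * fy * (d - a/2) / 10^6
= 184.396 kN-m
phi*Mn = 0.9 * 184.396 = 165.96 kN-m

165.96


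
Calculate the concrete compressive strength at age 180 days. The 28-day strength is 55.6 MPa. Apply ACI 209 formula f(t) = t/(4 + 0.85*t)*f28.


f(180) = 180 / (4 + 0.85 * 180) * 55.6
= 180 / 157.0 * 55.6
= 63.75 MPa

63.75


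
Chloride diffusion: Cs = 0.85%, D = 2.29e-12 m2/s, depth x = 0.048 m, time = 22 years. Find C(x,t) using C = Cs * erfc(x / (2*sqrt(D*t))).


t_seconds = 22 * 365.25 * 24 * 3600 = 694267200.0 s
arg = 0.048 / (2 * sqrt(2.29e-12 * 694267200.0))
= 0.6019
erfc(0.6019) = 0.3946
C = 0.85 * 0.3946 = 0.3354%

0.3354


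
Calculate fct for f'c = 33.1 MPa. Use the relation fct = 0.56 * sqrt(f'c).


fct = 0.56 * sqrt(33.1)
= 0.56 * 5.753
= 3.222 MPa

3.222


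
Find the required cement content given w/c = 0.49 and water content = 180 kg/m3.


Cement = water / (w/c)
= 180 / 0.49
= 367.3 kg/m3

367.3


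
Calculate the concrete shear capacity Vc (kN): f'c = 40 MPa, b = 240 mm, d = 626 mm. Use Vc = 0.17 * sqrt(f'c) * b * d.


Vc = 0.17 * sqrt(40) * 240 * 626 / 1000
= 161.53 kN

161.53


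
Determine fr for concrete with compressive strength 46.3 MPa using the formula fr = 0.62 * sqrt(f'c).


fr = 0.62 * sqrt(46.3)
= 4.219 MPa

4.219


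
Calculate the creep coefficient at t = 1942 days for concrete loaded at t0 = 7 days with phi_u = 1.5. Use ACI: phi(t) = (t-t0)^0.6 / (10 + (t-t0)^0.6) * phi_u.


dt = 1942 - 7 = 1935
phi = 1935^0.6 / (10 + 1935^0.6) * 1.5
= 1.355

1.355


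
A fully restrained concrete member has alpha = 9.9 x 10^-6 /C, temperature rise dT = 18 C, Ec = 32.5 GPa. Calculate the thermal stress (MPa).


sigma = alpha * dT * Ec
= 9.9e-6 * 18 * 32.5 * 1000
= 5.792 MPa

5.792


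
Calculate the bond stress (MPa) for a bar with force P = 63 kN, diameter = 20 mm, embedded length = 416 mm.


u = P / (pi * db * ld)
= 63 * 1000 / (pi * 20 * 416)
= 2.41 MPa

2.41


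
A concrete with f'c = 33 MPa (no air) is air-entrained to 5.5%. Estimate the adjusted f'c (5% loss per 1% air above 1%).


Strength loss = (5.5 - 1) * 5 = 22.5%
f'c = 33 * (1 - 22.5/100)
= 25.57 MPa

25.57


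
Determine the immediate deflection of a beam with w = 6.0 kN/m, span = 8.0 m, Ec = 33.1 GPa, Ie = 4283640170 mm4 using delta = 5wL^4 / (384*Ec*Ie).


Convert: L = 8.0 m = 8000 mm, Ec = 33.1 GPa = 33100 MPa
delta = 5 * 6.0 * 8000^4 / (384 * 33100 * 4283640170)
= 2.26 mm

2.26


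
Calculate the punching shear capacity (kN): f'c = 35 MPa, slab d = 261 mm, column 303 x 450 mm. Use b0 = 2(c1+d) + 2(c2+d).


b0 = 2*(303 + 261) + 2*(450 + 261) = 2550 mm
Vc = 0.33 * sqrt(35) * 2550 * 261 / 1000
= 1299.36 kN

1299.36


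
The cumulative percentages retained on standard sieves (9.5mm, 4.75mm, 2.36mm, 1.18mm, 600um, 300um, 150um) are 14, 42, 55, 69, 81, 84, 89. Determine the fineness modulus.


FM = sum(cumulative % retained) / 100
= 434 / 100
= 4.34

4.34


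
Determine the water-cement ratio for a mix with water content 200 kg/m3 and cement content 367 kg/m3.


w/c = water / cement
w/c = 200 / 367 = 0.545

0.545


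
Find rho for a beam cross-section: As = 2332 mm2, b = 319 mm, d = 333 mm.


rho = As / (b * d)
= 2332 / (319 * 333)
= 0.022

0.022


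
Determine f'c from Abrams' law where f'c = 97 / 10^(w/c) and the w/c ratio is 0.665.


f'c = 97 / 10^0.665
= 97 / 4.624
= 20.98 MPa

20.98


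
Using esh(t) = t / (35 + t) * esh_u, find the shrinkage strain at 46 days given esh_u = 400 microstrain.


esh(46) = 46 / (35 + 46) * 400
= 46 / 81 * 400
= 227.2 microstrain

227.2


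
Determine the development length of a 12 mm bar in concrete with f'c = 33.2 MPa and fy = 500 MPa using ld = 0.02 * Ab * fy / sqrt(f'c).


Ab = pi * 12^2 / 4 = 113.097 mm2
ld = 0.02 * 113.097 * 500 / sqrt(33.2)
= 196.3 mm

196.3


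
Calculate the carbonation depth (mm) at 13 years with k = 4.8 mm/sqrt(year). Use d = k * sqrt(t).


depth = k * sqrt(t)
= 4.8 * sqrt(13)
= 17.31 mm

17.31


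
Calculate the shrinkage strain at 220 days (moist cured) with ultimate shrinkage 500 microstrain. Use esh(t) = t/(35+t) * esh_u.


esh(220) = 220 / (35 + 220) * 500
= 220 / 255 * 500
= 431.4 microstrain

431.4


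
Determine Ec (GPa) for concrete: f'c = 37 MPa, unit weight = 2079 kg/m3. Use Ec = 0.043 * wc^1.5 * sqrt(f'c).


Ec = 0.043 * 2079^1.5 * sqrt(37) / 1000
= 24.79 GPa

24.79


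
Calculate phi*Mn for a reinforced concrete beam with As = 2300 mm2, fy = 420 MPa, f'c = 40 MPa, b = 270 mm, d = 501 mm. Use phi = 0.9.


a = As * fy / (0.85 * f'c * b)
= 2300 * 420 / (0.85 * 40 * 270)
= 105.2288 mm
Mn = As * fy * (d - a/2) / 10^6
= 433.1405 kN-m
phi*Mn = 0.9 * 433.1405 = 389.83 kN-m

389.83


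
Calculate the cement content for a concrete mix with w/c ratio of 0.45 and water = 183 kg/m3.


Cement = water / (w/c)
= 183 / 0.45
= 406.7 kg/m3

406.7


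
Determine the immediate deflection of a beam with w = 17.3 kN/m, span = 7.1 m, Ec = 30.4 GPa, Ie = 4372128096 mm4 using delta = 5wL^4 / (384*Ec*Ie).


Convert: L = 7.1 m = 7100 mm, Ec = 30.4 GPa = 30400 MPa
delta = 5 * 17.3 * 7100^4 / (384 * 30400 * 4372128096)
= 4.31 mm

4.31


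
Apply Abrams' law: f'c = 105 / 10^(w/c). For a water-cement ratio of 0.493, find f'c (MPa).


f'c = 105 / 10^0.493
= 105 / 3.112
= 33.74 MPa

33.74


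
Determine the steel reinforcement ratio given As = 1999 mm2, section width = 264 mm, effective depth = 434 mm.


rho = As / (b * d)
= 1999 / (264 * 434)
= 0.0174

0.0174


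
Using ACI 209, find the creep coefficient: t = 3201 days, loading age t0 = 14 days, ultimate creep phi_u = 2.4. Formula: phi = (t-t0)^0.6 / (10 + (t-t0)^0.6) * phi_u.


dt = 3201 - 14 = 3187
phi = 3187^0.6 / (10 + 3187^0.6) * 2.4
= 2.224

2.224


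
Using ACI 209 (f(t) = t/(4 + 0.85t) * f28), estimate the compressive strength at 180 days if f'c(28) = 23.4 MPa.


f(180) = 180 / (4 + 0.85 * 180) * 23.4
= 180 / 157.0 * 23.4
= 26.83 MPa

26.83


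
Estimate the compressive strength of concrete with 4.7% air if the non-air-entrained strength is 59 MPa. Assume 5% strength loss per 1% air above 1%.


Strength loss = (4.7 - 1) * 5 = 18.5%
f'c = 59 * (1 - 18.5/100)
= 48.08 MPa

48.08


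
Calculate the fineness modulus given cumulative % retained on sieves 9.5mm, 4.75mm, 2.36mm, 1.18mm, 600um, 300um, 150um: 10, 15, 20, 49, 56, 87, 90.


FM = sum(cumulative % retained) / 100
= 327 / 100
= 3.27

3.27


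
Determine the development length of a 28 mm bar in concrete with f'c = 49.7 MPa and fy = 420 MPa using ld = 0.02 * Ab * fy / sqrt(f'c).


Ab = pi * 28^2 / 4 = 615.752 mm2
ld = 0.02 * 615.752 * 420 / sqrt(49.7)
= 733.7 mm

733.7


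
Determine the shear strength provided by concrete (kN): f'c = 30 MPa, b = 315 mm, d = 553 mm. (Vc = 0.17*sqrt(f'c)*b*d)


Vc = 0.17 * sqrt(30) * 315 * 553 / 1000
= 162.2 kN

162.2


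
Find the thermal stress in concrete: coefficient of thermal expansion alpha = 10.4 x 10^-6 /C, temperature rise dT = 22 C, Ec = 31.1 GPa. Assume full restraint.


sigma = alpha * dT * Ec
= 10.4e-6 * 22 * 31.1 * 1000
= 7.116 MPa

7.116


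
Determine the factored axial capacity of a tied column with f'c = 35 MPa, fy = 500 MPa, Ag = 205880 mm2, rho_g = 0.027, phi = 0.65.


Ast = rho * Ag = 0.027 * 205880 = 5558.76 mm2
phi*Pn = 0.65 * 0.80 * (0.85 * 35 * (205880 - 5558.76) + 500 * 5558.76) / 1000
= 4544.25 kN

4544.25


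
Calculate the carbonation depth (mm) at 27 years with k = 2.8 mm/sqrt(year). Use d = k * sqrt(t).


depth = k * sqrt(t)
= 2.8 * sqrt(27)
= 14.55 mm

14.55


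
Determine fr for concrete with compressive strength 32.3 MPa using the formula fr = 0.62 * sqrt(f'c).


fr = 0.62 * sqrt(32.3)
= 3.524 MPa

3.524


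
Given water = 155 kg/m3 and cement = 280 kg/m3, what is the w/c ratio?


w/c = water / cement
w/c = 155 / 280 = 0.554

0.554


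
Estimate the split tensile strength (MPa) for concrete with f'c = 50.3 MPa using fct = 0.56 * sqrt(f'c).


fct = 0.56 * sqrt(50.3)
= 0.56 * 7.092
= 3.972 MPa

3.972


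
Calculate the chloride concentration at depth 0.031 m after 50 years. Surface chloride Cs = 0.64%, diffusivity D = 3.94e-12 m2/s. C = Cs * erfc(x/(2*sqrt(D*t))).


t_seconds = 50 * 365.25 * 24 * 3600 = 1577880000.0 s
arg = 0.031 / (2 * sqrt(3.94e-12 * 1577880000.0))
= 0.1966
erfc(0.1966) = 0.781
C = 0.64 * 0.781 = 0.4998%

0.4998


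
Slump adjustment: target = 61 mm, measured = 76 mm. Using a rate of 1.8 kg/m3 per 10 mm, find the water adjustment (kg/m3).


Difference = 61 - 76 = -15 mm
Water adjustment = -15 * 1.8 / 10 = -2.7 kg/m3

-2.7


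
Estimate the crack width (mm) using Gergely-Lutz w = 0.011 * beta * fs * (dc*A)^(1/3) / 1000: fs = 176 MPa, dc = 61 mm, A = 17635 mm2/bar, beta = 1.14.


w = 0.011 * beta * fs * (dc * A)^(1/3) / 1000
= 0.011 * 1.14 * 176 * (61 * 17635)^(1/3) / 1000
= 0.226 mm

0.226


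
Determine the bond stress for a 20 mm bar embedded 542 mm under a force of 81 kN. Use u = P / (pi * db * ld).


u = P / (pi * db * ld)
= 81 * 1000 / (pi * 20 * 542)
= 2.379 MPa

2.379


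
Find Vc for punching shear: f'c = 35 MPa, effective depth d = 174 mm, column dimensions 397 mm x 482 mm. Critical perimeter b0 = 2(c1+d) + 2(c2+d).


b0 = 2*(397 + 174) + 2*(482 + 174) = 2454 mm
Vc = 0.33 * sqrt(35) * 2454 * 174 / 1000
= 833.63 kN

833.63


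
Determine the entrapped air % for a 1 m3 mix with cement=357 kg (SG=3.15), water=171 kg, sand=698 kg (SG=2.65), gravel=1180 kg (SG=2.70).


Vol cement = 357 / (3.15 * 1000) = 0.113333 m3
Vol water = 171 / 1000 = 0.171 m3
Vol sand = 698 / (2.65 * 1000) = 0.263396 m3
Vol gravel = 1180 / (2.70 * 1000) = 0.437037 m3
Total solid + water volume = 0.984767 m3
Air = (1 - 0.984767) * 100 = 1.52%

1.52


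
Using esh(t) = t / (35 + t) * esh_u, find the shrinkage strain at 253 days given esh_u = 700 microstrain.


esh(253) = 253 / (35 + 253) * 700
= 253 / 288 * 700
= 614.9 microstrain

614.9


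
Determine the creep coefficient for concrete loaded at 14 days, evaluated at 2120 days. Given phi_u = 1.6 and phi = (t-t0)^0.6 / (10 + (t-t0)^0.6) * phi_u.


dt = 2120 - 14 = 2106
phi = 2106^0.6 / (10 + 2106^0.6) * 1.6
= 1.453

1.453


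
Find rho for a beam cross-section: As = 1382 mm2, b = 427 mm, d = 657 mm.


rho = As / (b * d)
= 1382 / (427 * 657)
= 0.0049

0.0049


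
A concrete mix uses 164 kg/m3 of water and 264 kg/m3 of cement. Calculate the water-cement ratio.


w/c = water / cement
w/c = 164 / 264 = 0.621

0.621


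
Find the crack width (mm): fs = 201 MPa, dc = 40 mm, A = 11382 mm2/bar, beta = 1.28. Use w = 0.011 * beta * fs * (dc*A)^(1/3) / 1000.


w = 0.011 * beta * fs * (dc * A)^(1/3) / 1000
= 0.011 * 1.28 * 201 * (40 * 11382)^(1/3) / 1000
= 0.218 mm

0.218


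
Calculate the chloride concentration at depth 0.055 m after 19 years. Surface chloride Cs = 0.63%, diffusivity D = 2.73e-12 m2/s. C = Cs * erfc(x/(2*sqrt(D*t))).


t_seconds = 19 * 365.25 * 24 * 3600 = 599594400.0 s
arg = 0.055 / (2 * sqrt(2.73e-12 * 599594400.0))
= 0.6797
erfc(0.6797) = 0.3364
C = 0.63 * 0.3364 = 0.2119%

0.2119


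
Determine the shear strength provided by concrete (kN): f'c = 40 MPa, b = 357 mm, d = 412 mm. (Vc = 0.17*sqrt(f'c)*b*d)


Vc = 0.17 * sqrt(40) * 357 * 412 / 1000
= 158.14 kN

158.14


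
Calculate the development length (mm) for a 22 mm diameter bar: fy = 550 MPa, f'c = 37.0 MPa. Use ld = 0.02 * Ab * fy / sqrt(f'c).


Ab = pi * 22^2 / 4 = 380.133 mm2
ld = 0.02 * 380.133 * 550 / sqrt(37.0)
= 687.4 mm

687.4


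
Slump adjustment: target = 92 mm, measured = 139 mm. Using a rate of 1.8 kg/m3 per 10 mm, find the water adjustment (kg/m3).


Difference = 92 - 139 = -47 mm
Water adjustment = -47 * 1.8 / 10 = -8.5 kg/m3

-8.5


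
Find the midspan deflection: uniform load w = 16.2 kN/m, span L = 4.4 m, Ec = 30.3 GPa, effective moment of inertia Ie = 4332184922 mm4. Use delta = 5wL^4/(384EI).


Convert: L = 4.4 m = 4400 mm, Ec = 30.3 GPa = 30300 MPa
delta = 5 * 16.2 * 4400^4 / (384 * 30300 * 4332184922)
= 0.6 mm

0.6


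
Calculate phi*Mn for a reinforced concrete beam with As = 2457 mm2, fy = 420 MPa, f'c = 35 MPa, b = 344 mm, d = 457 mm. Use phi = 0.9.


a = As * fy / (0.85 * f'c * b)
= 2457 * 420 / (0.85 * 35 * 344)
= 100.8345 mm
Mn = As * fy * (d - a/2) / 10^6
= 419.569 kN-m
phi*Mn = 0.9 * 419.569 = 377.61 kN-m

377.61


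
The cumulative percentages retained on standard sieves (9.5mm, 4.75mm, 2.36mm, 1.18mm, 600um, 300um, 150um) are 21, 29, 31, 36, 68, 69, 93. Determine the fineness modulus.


FM = sum(cumulative % retained) / 100
= 347 / 100
= 3.47

3.47


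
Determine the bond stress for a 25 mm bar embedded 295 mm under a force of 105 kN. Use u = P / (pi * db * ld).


u = P / (pi * db * ld)
= 105 * 1000 / (pi * 25 * 295)
= 4.532 MPa

4.532


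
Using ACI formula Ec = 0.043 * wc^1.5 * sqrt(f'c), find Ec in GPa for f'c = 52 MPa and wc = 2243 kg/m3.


Ec = 0.043 * 2243^1.5 * sqrt(52) / 1000
= 32.94 GPa

32.94


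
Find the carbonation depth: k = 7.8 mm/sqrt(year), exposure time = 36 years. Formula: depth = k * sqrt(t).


depth = k * sqrt(t)
= 7.8 * sqrt(36)
= 46.8 mm

46.8


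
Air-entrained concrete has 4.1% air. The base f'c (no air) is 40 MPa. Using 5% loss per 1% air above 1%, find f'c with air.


Strength loss = (4.1 - 1) * 5 = 15.5%
f'c = 40 * (1 - 15.5/100)
= 33.8 MPa

33.8


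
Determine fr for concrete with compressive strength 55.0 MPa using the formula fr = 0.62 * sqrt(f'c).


fr = 0.62 * sqrt(55.0)
= 4.598 MPa

4.598


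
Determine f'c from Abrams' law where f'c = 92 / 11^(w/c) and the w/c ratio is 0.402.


f'c = 92 / 11^0.402
= 92 / 2.622
= 35.09 MPa

35.09


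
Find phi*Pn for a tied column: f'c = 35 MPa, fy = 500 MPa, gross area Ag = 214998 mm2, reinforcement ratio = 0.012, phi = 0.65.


Ast = rho * Ag = 0.012 * 214998 = 2579.976 mm2
phi*Pn = 0.65 * 0.80 * (0.85 * 35 * (214998 - 2579.976) + 500 * 2579.976) / 1000
= 3956.9 kN

3956.9


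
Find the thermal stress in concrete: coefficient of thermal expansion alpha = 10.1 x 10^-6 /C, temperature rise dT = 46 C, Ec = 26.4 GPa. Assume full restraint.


sigma = alpha * dT * Ec
= 10.1e-6 * 46 * 26.4 * 1000
= 12.265 MPa

12.265


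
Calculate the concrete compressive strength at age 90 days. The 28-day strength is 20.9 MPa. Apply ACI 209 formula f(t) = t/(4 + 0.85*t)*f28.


f(90) = 90 / (4 + 0.85 * 90) * 20.9
= 90 / 80.5 * 20.9
= 23.37 MPa

23.37


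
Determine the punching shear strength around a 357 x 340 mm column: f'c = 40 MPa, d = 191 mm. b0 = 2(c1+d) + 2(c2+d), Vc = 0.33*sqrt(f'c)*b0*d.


b0 = 2*(357 + 191) + 2*(340 + 191) = 2158 mm
Vc = 0.33 * sqrt(40) * 2158 * 191 / 1000
= 860.26 kN

860.26


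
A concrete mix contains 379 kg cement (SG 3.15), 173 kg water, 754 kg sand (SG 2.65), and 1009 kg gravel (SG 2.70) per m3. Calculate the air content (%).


Vol cement = 379 / (3.15 * 1000) = 0.120317 m3
Vol water = 173 / 1000 = 0.173 m3
Vol sand = 754 / (2.65 * 1000) = 0.284528 m3
Vol gravel = 1009 / (2.70 * 1000) = 0.373704 m3
Total solid + water volume = 0.951549 m3
Air = (1 - 0.951549) * 100 = 4.85%

4.85


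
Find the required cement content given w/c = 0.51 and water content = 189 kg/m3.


Cement = water / (w/c)
= 189 / 0.51
= 370.6 kg/m3

370.6


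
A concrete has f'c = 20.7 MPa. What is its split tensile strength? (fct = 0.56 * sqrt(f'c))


fct = 0.56 * sqrt(20.7)
= 0.56 * 4.55
= 2.548 MPa

2.548


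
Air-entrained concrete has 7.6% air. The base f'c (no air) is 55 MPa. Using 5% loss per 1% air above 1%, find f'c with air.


Strength loss = (7.6 - 1) * 5 = 33.0%
f'c = 55 * (1 - 33.0/100)
= 36.85 MPa

36.85


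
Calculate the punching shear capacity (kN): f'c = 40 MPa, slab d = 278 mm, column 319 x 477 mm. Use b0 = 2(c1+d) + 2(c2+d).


b0 = 2*(319 + 278) + 2*(477 + 278) = 2704 mm
Vc = 0.33 * sqrt(40) * 2704 * 278 / 1000
= 1568.9 kN

1568.9


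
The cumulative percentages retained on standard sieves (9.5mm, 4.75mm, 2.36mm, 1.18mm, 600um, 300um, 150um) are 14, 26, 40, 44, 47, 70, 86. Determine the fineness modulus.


FM = sum(cumulative % retained) / 100
= 327 / 100
= 3.27

3.27


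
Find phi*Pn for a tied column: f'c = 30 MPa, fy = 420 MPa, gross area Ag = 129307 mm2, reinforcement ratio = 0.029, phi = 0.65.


Ast = rho * Ag = 0.029 * 129307 = 3749.903 mm2
phi*Pn = 0.65 * 0.80 * (0.85 * 30 * (129307 - 3749.903) + 420 * 3749.903) / 1000
= 2483.87 kN

2483.87


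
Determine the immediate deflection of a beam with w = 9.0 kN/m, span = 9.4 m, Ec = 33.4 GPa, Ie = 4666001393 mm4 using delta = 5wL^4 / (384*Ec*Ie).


Convert: L = 9.4 m = 9400 mm, Ec = 33.4 GPa = 33400 MPa
delta = 5 * 9.0 * 9400^4 / (384 * 33400 * 4666001393)
= 5.87 mm

5.87


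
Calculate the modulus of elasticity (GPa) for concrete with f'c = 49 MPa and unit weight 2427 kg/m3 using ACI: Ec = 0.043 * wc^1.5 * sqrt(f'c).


Ec = 0.043 * 2427^1.5 * sqrt(49) / 1000
= 35.99 GPa

35.99


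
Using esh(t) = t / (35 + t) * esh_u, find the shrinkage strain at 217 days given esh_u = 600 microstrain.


esh(217) = 217 / (35 + 217) * 600
= 217 / 252 * 600
= 516.7 microstrain

516.7


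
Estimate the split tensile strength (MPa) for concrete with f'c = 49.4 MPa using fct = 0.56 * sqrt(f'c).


fct = 0.56 * sqrt(49.4)
= 0.56 * 7.029
= 3.936 MPa

3.936


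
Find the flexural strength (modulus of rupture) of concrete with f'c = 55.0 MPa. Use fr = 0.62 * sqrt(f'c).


fr = 0.62 * sqrt(55.0)
= 4.598 MPa

4.598


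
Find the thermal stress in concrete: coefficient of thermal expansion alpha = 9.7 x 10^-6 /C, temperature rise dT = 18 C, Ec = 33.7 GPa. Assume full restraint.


sigma = alpha * dT * Ec
= 9.7e-6 * 18 * 33.7 * 1000
= 5.884 MPa

5.884


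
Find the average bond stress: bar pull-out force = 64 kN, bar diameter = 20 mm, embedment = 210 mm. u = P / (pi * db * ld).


u = P / (pi * db * ld)
= 64 * 1000 / (pi * 20 * 210)
= 4.85 MPa

4.85


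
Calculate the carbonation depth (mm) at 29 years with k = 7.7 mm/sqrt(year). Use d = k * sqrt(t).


depth = k * sqrt(t)
= 7.7 * sqrt(29)
= 41.47 mm

41.47


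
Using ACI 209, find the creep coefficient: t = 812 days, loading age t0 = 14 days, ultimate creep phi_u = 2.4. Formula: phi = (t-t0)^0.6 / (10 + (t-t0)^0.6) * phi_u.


dt = 812 - 14 = 798
phi = 798^0.6 / (10 + 798^0.6) * 2.4
= 2.031

2.031


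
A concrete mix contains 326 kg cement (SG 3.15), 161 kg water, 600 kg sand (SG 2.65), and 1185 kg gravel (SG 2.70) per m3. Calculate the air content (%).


Vol cement = 326 / (3.15 * 1000) = 0.103492 m3
Vol water = 161 / 1000 = 0.161 m3
Vol sand = 600 / (2.65 * 1000) = 0.226415 m3
Vol gravel = 1185 / (2.70 * 1000) = 0.438889 m3
Total solid + water volume = 0.929796 m3
Air = (1 - 0.929796) * 100 = 7.02%

7.02
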